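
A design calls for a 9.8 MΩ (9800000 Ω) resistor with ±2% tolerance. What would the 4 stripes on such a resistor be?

white, grey, green, red

9800000 Ω = 98 × 10^5.
9 → white
8 → grey
Multiplier 10^5 → green.
±2% tolerance → red.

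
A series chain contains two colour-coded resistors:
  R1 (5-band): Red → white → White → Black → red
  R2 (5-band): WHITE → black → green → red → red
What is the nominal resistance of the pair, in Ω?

90799 Ω

R1: red, white, white → 299; black ×1 → 299 Ω.
R2: white, black, green → 905; red ×10^2 → 90500 Ω.
Series: 299 + 90500 = 90799 Ω.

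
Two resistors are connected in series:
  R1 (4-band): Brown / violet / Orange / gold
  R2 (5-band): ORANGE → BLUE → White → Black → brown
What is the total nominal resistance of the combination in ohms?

17369 Ω

R1: brown, violet → 17; orange ×10^3 → 17000 Ω.
R2: orange, blue, white → 369; black ×1 → 369 Ω.
Series: 17000 + 369 = 17369 Ω.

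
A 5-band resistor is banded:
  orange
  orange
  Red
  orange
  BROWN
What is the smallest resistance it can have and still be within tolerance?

328680 Ω

Orange → 3 (first significant figure)
Orange → 3 (second significant figure)
Red → 2 (third significant figure)
Orange → ×10^3 multiplier
Brown → ±1% tolerance
332 × 1000 = 332000 Ω
Smallest = 332000 × (1 − 1/100) = 328680 Ω.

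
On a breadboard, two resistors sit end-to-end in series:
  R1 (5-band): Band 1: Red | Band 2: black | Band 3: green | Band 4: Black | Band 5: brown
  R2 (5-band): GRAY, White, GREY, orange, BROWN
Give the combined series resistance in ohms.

898205 Ω

R1: red, black, green → 205; black ×1 → 205 Ω.
R2: grey, white, grey → 898; orange ×10^3 → 898000 Ω.
Series: 205 + 898000 = 898205 Ω.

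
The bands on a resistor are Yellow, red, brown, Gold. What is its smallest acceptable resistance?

Yellow → 4 (first significant figure)
Red → 2 (second significant figure)
Brown → ×10 multiplier
Gold → ±5% tolerance
42 × 10 = 420 Ω
Smallest = 420 × (1 − 5/100) = 399 Ω.

399 Ω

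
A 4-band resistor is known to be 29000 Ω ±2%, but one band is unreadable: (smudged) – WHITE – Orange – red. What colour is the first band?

red

29000 Ω = 29 × 10^3.
The first band gives digit 2 of the significand, and 2 is red.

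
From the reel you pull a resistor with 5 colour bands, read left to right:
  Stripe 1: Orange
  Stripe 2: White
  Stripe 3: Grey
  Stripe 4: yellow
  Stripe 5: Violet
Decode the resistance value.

Orange → 3 (first significant figure)
White → 9 (second significant figure)
Grey → 8 (third significant figure)
Yellow → ×10^4 multiplier
398 × 10000 = 3980000 Ω

3980000 Ω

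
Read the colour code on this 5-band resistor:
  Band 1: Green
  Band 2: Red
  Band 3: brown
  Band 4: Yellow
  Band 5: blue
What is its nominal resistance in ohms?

Green → 5 (first significant figure)
Red → 2 (second significant figure)
Brown → 1 (third significant figure)
Yellow → ×10^4 multiplier
521 × 10000 = 5210000 Ω

5210000 Ω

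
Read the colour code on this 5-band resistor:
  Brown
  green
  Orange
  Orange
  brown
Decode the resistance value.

Brown → 1 (first significant figure)
Green → 5 (second significant figure)
Orange → 3 (third significant figure)
Orange → ×10^3 multiplier
153 × 1000 = 153000 Ω

153000 Ω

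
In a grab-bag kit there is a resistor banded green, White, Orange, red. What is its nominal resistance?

59000 Ω

Green → 5 (first significant figure)
White → 9 (second significant figure)
Orange → ×10^3 multiplier
59 × 1000 = 59000 Ω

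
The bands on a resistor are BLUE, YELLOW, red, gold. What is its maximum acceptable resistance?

6720 Ω

Blue → 6 (first significant figure)
Yellow → 4 (second significant figure)
Red → ×10^2 multiplier
Gold → ±5% tolerance
64 × 100 = 6400 Ω
Maximum = 6400 × (1 + 5/100) = 6720 Ω.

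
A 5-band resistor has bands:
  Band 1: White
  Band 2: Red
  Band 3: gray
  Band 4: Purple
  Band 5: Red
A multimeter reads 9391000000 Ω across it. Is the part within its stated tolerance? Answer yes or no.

White → 9 (first significant figure)
Red → 2 (second significant figure)
Grey → 8 (third significant figure)
Violet → ×10^7 multiplier
Red → ±2% tolerance
928 × 10000000 = 9280000000 Ω
Allowed range: 9094400000 Ω to 9465600000 Ω.
9391000000 Ω lies inside that range.

yes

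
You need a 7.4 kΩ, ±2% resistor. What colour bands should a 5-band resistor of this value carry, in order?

violet, yellow, black, brown, red

7400 Ω = 740 × 10^1.
7 → violet
4 → yellow
0 → black
Multiplier 10^1 → brown.
±2% tolerance → red.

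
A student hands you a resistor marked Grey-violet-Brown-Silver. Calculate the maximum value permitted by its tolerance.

957 Ω

Grey → 8 (first significant figure)
Violet → 7 (second significant figure)
Brown → ×10 multiplier
Silver → ±10% tolerance
87 × 10 = 870 Ω
Maximum = 870 × (1 + 10/100) = 957 Ω.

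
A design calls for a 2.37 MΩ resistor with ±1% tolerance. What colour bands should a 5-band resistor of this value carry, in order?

red, orange, violet, yellow, brown

2370000 Ω = 237 × 10^4.
2 → red
3 → orange
7 → violet
Multiplier 10^4 → yellow.
±1% tolerance → brown.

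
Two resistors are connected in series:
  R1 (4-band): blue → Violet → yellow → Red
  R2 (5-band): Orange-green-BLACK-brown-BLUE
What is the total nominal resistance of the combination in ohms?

R1: blue, violet → 67; yellow ×10^4 → 670000 Ω.
R2: orange, green, black → 350; brown ×10 → 3500 Ω.
Series: 670000 + 3500 = 673500 Ω.

673500 Ω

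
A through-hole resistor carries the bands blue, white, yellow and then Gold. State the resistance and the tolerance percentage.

Blue → 6 (first significant figure)
White → 9 (second significant figure)
Yellow → ×10^4 multiplier
Gold → ±5% tolerance
69 × 10000 = 690000 Ω

690000 Ω ±5%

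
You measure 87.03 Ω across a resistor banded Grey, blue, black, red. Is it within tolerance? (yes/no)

yes

Grey → 8 (first significant figure)
Blue → 6 (second significant figure)
Black → ×1 multiplier
Red → ±2% tolerance
86 × 1 = 86 Ω
Allowed range: 84.28 Ω to 87.72 Ω.
87.03 Ω lies inside that range.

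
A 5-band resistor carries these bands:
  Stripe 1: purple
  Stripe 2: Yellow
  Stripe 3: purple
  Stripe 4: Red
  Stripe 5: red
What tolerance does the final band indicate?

±2%

The last band, red, is the tolerance band.
Red corresponds to ±2%.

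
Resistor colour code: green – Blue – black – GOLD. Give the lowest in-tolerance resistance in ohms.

53.2 Ω

Green → 5 (first significant figure)
Blue → 6 (second significant figure)
Black → ×1 multiplier
Gold → ±5% tolerance
56 × 1 = 56 Ω
Lowest = 56 × (1 − 5/100) = 53.2 Ω.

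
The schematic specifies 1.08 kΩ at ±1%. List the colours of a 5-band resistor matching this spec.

1080 Ω = 108 × 10^1.
1 → brown
0 → black
8 → grey
Multiplier 10^1 → brown.
±1% tolerance → brown.

brown, black, grey, brown, brown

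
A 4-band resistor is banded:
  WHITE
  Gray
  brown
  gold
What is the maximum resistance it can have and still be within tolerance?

1029 Ω

White → 9 (first significant figure)
Grey → 8 (second significant figure)
Brown → ×10 multiplier
Gold → ±5% tolerance
98 × 10 = 980 Ω
Maximum = 980 × (1 + 5/100) = 1029 Ω.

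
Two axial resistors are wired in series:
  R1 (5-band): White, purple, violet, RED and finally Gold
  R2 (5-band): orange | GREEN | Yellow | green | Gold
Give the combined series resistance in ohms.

35497700 Ω

R1: white, violet, violet → 977; red ×10^2 → 97700 Ω.
R2: orange, green, yellow → 354; green ×10^5 → 35400000 Ω.
Series: 97700 + 35400000 = 35497700 Ω.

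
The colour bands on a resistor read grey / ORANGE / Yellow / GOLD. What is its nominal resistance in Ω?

830000 Ω

Grey → 8 (first significant figure)
Orange → 3 (second significant figure)
Yellow → ×10^4 multiplier
83 × 10000 = 830000 Ω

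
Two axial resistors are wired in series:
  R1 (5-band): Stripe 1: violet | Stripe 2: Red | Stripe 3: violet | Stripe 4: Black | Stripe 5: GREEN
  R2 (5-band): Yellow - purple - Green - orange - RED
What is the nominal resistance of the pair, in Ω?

R1: violet, red, violet → 727; black ×1 → 727 Ω.
R2: yellow, violet, green → 475; orange ×10^3 → 475000 Ω.
Series: 727 + 475000 = 475727 Ω.

475727 Ω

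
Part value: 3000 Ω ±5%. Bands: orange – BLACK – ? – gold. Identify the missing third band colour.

3000 Ω = 30 × 10^2.
The third band is the multiplier, 10^2, which is red.

red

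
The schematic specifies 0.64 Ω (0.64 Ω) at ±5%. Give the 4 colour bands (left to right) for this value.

blue, yellow, silver, gold

0.64 Ω = 64 × 10^-2.
6 → blue
4 → yellow
Multiplier 10^-2 → silver.
±5% tolerance → gold.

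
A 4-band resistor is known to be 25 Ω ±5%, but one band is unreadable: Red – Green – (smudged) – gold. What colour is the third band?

black

25 Ω = 25 × 10^0.
The third band is the multiplier, 10^0, which is black.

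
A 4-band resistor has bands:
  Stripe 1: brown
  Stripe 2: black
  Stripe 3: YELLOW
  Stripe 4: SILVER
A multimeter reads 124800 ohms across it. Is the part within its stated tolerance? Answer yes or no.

Brown → 1 (first significant figure)
Black → 0 (second significant figure)
Yellow → ×10^4 multiplier
Silver → ±10% tolerance
10 × 10000 = 100000 Ω
Allowed range: 90000 Ω to 110000 Ω.
124800 ohms lies outside that range.

no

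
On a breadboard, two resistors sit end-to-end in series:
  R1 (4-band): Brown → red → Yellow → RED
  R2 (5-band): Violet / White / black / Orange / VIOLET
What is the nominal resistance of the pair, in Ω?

R1: brown, red → 12; yellow ×10^4 → 120000 Ω.
R2: violet, white, black → 790; orange ×10^3 → 790000 Ω.
Series: 120000 + 790000 = 910000 Ω.

910000 Ω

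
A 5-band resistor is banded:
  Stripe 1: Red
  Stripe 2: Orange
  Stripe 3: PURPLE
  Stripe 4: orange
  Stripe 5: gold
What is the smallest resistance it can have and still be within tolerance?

225150 Ω

Red → 2 (first significant figure)
Orange → 3 (second significant figure)
Violet → 7 (third significant figure)
Orange → ×10^3 multiplier
Gold → ±5% tolerance
237 × 1000 = 237000 Ω
Smallest = 237000 × (1 − 5/100) = 225150 Ω.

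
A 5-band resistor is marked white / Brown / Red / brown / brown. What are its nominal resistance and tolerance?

White → 9 (first significant figure)
Brown → 1 (second significant figure)
Red → 2 (third significant figure)
Brown → ×10 multiplier
Brown → ±1% tolerance
912 × 10 = 9120 Ω

9120 Ω ±1%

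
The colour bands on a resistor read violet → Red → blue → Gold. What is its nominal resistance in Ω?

Violet → 7 (first significant figure)
Red → 2 (second significant figure)
Blue → ×10^6 multiplier
72 × 1000000 = 72000000 Ω

72000000 Ω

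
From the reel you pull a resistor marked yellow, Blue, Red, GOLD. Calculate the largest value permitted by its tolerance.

4830 Ω

Yellow → 4 (first significant figure)
Blue → 6 (second significant figure)
Red → ×10^2 multiplier
Gold → ±5% tolerance
46 × 100 = 4600 Ω
Largest = 4600 × (1 + 5/100) = 4830 Ω.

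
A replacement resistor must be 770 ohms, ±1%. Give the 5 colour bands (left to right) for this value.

770 Ω = 770 × 10^0.
7 → violet
7 → violet
0 → black
Multiplier 10^0 → black.
±1% tolerance → brown.

violet, violet, black, black, brown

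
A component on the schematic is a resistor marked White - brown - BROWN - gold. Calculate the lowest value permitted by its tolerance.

White → 9 (first significant figure)
Brown → 1 (second significant figure)
Brown → ×10 multiplier
Gold → ±5% tolerance
91 × 10 = 910 Ω
Lowest = 910 × (1 − 5/100) = 864.5 Ω.

864.5 Ω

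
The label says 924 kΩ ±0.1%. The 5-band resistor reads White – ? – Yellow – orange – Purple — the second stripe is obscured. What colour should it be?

red

924000 Ω = 924 × 10^3.
The second band gives digit 2 of the significand, and 2 is red.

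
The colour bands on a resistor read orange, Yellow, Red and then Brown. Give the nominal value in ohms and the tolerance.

Orange → 3 (first significant figure)
Yellow → 4 (second significant figure)
Red → ×10^2 multiplier
Brown → ±1% tolerance
34 × 100 = 3400 Ω

3400 Ω ±1%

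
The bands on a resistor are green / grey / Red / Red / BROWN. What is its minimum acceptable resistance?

57618 Ω

Green → 5 (first significant figure)
Grey → 8 (second significant figure)
Red → 2 (third significant figure)
Red → ×10^2 multiplier
Brown → ±1% tolerance
582 × 100 = 58200 Ω
Minimum = 58200 × (1 − 1/100) = 57618 Ω.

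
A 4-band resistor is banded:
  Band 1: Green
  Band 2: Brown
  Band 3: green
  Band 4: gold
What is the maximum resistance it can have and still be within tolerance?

5355000 Ω

Green → 5 (first significant figure)
Brown → 1 (second significant figure)
Green → ×10^5 multiplier
Gold → ±5% tolerance
51 × 100000 = 5100000 Ω
Maximum = 5100000 × (1 + 5/100) = 5355000 Ω.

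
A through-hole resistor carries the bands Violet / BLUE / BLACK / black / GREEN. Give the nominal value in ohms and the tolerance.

Violet → 7 (first significant figure)
Blue → 6 (second significant figure)
Black → 0 (third significant figure)
Black → ×1 multiplier
Green → ±0.5% tolerance
760 × 1 = 760 Ω

760 Ω ±0.5%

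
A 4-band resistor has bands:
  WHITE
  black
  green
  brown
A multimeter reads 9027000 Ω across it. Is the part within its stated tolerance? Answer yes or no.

White → 9 (first significant figure)
Black → 0 (second significant figure)
Green → ×10^5 multiplier
Brown → ±1% tolerance
90 × 100000 = 9000000 Ω
Allowed range: 8910000 Ω to 9090000 Ω.
9027000 Ω lies inside that range.

yes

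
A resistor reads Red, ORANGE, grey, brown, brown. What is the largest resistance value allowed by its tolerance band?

Red → 2 (first significant figure)
Orange → 3 (second significant figure)
Grey → 8 (third significant figure)
Brown → ×10 multiplier
Brown → ±1% tolerance
238 × 10 = 2380 Ω
Largest = 2380 × (1 + 1/100) = 2403.8 Ω.

2403.8 Ω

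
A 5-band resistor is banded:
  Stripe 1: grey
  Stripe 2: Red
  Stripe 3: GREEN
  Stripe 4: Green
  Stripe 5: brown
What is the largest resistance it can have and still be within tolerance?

Grey → 8 (first significant figure)
Red → 2 (second significant figure)
Green → 5 (third significant figure)
Green → ×10^5 multiplier
Brown → ±1% tolerance
825 × 100000 = 82500000 Ω
Largest = 82500000 × (1 + 1/100) = 83325000 Ω.

83325000 Ω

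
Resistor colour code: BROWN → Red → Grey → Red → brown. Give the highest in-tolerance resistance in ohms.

12928 Ω

Brown → 1 (first significant figure)
Red → 2 (second significant figure)
Grey → 8 (third significant figure)
Red → ×10^2 multiplier
Brown → ±1% tolerance
128 × 100 = 12800 Ω
Highest = 12800 × (1 + 1/100) = 12928 Ω.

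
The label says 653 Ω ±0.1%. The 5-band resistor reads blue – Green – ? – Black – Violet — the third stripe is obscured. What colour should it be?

653 Ω = 653 × 10^0.
The third band gives digit 3 of the significand, and 3 is orange.

orange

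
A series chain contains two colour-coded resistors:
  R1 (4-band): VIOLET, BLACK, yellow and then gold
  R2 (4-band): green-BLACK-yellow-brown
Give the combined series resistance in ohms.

1200000 Ω

R1: violet, black → 70; yellow ×10^4 → 700000 Ω.
R2: green, black → 50; yellow ×10^4 → 500000 Ω.
Series: 700000 + 500000 = 1200000 Ω.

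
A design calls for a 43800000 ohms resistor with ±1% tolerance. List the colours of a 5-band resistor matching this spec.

yellow, orange, grey, green, brown

43800000 Ω = 438 × 10^5.
4 → yellow
3 → orange
8 → grey
Multiplier 10^5 → green.
±1% tolerance → brown.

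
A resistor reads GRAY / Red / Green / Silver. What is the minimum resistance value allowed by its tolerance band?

7380000 Ω

Grey → 8 (first significant figure)
Red → 2 (second significant figure)
Green → ×10^5 multiplier
Silver → ±10% tolerance
82 × 100000 = 8200000 Ω
Minimum = 8200000 × (1 − 10/100) = 7380000 Ω.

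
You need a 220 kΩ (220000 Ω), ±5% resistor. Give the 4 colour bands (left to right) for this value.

220000 Ω = 22 × 10^4.
2 → red
2 → red
Multiplier 10^4 → yellow.
±5% tolerance → gold.

red, red, yellow, gold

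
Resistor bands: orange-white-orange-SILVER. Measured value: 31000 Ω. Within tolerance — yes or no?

no

Orange → 3 (first significant figure)
White → 9 (second significant figure)
Orange → ×10^3 multiplier
Silver → ±10% tolerance
39 × 1000 = 39000 Ω
Allowed range: 35100 Ω to 42900 Ω.
31000 Ω lies outside that range.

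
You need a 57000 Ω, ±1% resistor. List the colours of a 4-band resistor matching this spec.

green, violet, orange, brown

57000 Ω = 57 × 10^3.
5 → green
7 → violet
Multiplier 10^3 → orange.
±1% tolerance → brown.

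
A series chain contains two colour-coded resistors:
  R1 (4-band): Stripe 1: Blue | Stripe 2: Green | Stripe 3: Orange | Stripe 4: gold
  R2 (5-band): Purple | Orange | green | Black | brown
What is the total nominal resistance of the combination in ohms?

R1: blue, green → 65; orange ×10^3 → 65000 Ω.
R2: violet, orange, green → 735; black ×1 → 735 Ω.
Series: 65000 + 735 = 65735 Ω.

65735 Ω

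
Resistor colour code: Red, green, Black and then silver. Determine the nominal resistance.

Red → 2 (first significant figure)
Green → 5 (second significant figure)
Black → ×1 multiplier
25 × 1 = 25 Ω

25 Ω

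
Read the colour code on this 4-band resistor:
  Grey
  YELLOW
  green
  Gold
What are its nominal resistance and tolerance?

Grey → 8 (first significant figure)
Yellow → 4 (second significant figure)
Green → ×10^5 multiplier
Gold → ±5% tolerance
84 × 100000 = 8400000 Ω

8400000 Ω ±5%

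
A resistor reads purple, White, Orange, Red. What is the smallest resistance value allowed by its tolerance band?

Violet → 7 (first significant figure)
White → 9 (second significant figure)
Orange → ×10^3 multiplier
Red → ±2% tolerance
79 × 1000 = 79000 Ω
Smallest = 79000 × (1 − 2/100) = 77420 Ω.

77420 Ω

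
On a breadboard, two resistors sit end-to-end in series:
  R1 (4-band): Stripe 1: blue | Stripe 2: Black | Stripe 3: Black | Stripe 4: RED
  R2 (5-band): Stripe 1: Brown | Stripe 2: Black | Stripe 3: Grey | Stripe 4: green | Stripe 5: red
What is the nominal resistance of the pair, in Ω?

10800060 Ω

R1: blue, black → 60; black ×1 → 60 Ω.
R2: brown, black, grey → 108; green ×10^5 → 10800000 Ω.
Series: 60 + 10800000 = 10800060 Ω.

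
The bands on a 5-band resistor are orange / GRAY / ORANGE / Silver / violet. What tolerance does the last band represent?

±0.1%

The last band, violet, is the tolerance band.
Violet corresponds to ±0.1%.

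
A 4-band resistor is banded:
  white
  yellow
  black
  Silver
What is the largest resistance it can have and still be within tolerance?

White → 9 (first significant figure)
Yellow → 4 (second significant figure)
Black → ×1 multiplier
Silver → ±10% tolerance
94 × 1 = 94 Ω
Largest = 94 × (1 + 10/100) = 103.4 Ω.

103.4 Ω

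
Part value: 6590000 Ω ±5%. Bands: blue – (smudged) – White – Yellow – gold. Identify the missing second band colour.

6590000 Ω = 659 × 10^4.
The second band gives digit 5 of the significand, and 5 is green.

green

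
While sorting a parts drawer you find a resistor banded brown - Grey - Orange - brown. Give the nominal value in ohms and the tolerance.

Brown → 1 (first significant figure)
Grey → 8 (second significant figure)
Orange → ×10^3 multiplier
Brown → ±1% tolerance
18 × 1000 = 18000 Ω

18000 Ω ±1%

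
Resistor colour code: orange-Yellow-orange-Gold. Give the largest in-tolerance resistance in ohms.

35700 Ω

Orange → 3 (first significant figure)
Yellow → 4 (second significant figure)
Orange → ×10^3 multiplier
Gold → ±5% tolerance
34 × 1000 = 34000 Ω
Largest = 34000 × (1 + 5/100) = 35700 Ω.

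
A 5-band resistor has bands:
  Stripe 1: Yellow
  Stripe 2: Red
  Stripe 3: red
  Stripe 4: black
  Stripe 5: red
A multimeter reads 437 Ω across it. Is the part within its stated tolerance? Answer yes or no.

no

Yellow → 4 (first significant figure)
Red → 2 (second significant figure)
Red → 2 (third significant figure)
Black → ×1 multiplier
Red → ±2% tolerance
422 × 1 = 422 Ω
Allowed range: 413.56 Ω to 430.44 Ω.
437 Ω lies outside that range.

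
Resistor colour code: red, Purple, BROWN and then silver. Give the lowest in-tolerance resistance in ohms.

243 Ω

Red → 2 (first significant figure)
Violet → 7 (second significant figure)
Brown → ×10 multiplier
Silver → ±10% tolerance
27 × 10 = 270 Ω
Lowest = 270 × (1 − 10/100) = 243 Ω.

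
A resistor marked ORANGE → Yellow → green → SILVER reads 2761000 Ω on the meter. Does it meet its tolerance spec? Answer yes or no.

no

Orange → 3 (first significant figure)
Yellow → 4 (second significant figure)
Green → ×10^5 multiplier
Silver → ±10% tolerance
34 × 100000 = 3400000 Ω
Allowed range: 3060000 Ω to 3740000 Ω.
2761000 Ω lies outside that range.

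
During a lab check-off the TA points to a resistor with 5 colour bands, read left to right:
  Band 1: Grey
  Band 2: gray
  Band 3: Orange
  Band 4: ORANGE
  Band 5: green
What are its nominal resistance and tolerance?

Grey → 8 (first significant figure)
Grey → 8 (second significant figure)
Orange → 3 (third significant figure)
Orange → ×10^3 multiplier
Green → ±0.5% tolerance
883 × 1000 = 883000 Ω

883000 Ω ±0.5%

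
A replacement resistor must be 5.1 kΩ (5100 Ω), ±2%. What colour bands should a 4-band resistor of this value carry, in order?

5100 Ω = 51 × 10^2.
5 → green
1 → brown
Multiplier 10^2 → red.
±2% tolerance → red.

green, brown, red, red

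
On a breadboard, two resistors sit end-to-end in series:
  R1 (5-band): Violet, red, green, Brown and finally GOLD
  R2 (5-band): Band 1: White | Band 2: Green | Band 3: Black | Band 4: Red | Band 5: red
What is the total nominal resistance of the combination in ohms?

102250 Ω

R1: violet, red, green → 725; brown ×10 → 7250 Ω.
R2: white, green, black → 950; red ×10^2 → 95000 Ω.
Series: 7250 + 95000 = 102250 Ω.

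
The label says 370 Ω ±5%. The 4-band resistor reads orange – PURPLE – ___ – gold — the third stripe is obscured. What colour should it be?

370 Ω = 37 × 10^1.
The third band is the multiplier, 10^1, which is brown.

brown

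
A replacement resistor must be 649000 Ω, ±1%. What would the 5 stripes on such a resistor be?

649000 Ω = 649 × 10^3.
6 → blue
4 → yellow
9 → white
Multiplier 10^3 → orange.
±1% tolerance → brown.

blue, yellow, white, orange, brown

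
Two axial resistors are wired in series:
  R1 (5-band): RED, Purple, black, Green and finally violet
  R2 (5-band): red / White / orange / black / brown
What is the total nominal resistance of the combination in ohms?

R1: red, violet, black → 270; green ×10^5 → 27000000 Ω.
R2: red, white, orange → 293; black ×1 → 293 Ω.
Series: 27000000 + 293 = 27000293 Ω.

27000293 Ω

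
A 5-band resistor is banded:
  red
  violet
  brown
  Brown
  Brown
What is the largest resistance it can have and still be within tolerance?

2737.1 Ω

Red → 2 (first significant figure)
Violet → 7 (second significant figure)
Brown → 1 (third significant figure)
Brown → ×10 multiplier
Brown → ±1% tolerance
271 × 10 = 2710 Ω
Largest = 2710 × (1 + 1/100) = 2737.1 Ω.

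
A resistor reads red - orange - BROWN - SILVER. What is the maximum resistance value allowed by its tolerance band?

Red → 2 (first significant figure)
Orange → 3 (second significant figure)
Brown → ×10 multiplier
Silver → ±10% tolerance
23 × 10 = 230 Ω
Maximum = 230 × (1 + 10/100) = 253 Ω.

253 Ω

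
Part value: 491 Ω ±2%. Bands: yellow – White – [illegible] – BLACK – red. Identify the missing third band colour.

brown

491 Ω = 491 × 10^0.
The third band gives digit 1 of the significand, and 1 is brown.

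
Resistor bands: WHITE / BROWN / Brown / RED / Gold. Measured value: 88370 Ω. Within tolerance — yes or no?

White → 9 (first significant figure)
Brown → 1 (second significant figure)
Brown → 1 (third significant figure)
Red → ×10^2 multiplier
Gold → ±5% tolerance
911 × 100 = 91100 Ω
Allowed range: 86545 Ω to 95655 Ω.
88370 Ω lies inside that range.

yes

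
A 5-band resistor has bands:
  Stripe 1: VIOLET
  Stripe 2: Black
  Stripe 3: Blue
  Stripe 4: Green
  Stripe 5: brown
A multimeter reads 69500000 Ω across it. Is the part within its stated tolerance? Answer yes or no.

Violet → 7 (first significant figure)
Black → 0 (second significant figure)
Blue → 6 (third significant figure)
Green → ×10^5 multiplier
Brown → ±1% tolerance
706 × 100000 = 70600000 Ω
Allowed range: 69894000 Ω to 71306000 Ω.
69500000 Ω lies outside that range.

no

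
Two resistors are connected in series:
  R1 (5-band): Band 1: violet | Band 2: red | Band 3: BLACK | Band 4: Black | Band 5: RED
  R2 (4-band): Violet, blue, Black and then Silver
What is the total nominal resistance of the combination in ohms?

796 Ω

R1: violet, red, black → 720; black ×1 → 720 Ω.
R2: violet, blue → 76; black ×1 → 76 Ω.
Series: 720 + 76 = 796 Ω.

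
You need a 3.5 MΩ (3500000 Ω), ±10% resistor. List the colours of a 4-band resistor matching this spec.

orange, green, green, silver

3500000 Ω = 35 × 10^5.
3 → orange
5 → green
Multiplier 10^5 → green.
±10% tolerance → silver.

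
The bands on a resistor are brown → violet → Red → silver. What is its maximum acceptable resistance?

Brown → 1 (first significant figure)
Violet → 7 (second significant figure)
Red → ×10^2 multiplier
Silver → ±10% tolerance
17 × 100 = 1700 Ω
Maximum = 1700 × (1 + 10/100) = 1870 Ω.

1870 Ω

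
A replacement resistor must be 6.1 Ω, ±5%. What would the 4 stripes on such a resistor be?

6.1 Ω = 61 × 10^-1.
6 → blue
1 → brown
Multiplier 10^-1 → gold.
±5% tolerance → gold.

blue, brown, gold, gold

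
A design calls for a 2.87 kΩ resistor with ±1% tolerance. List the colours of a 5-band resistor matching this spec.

red, grey, violet, brown, brown

2870 Ω = 287 × 10^1.
2 → red
8 → grey
7 → violet
Multiplier 10^1 → brown.
±1% tolerance → brown.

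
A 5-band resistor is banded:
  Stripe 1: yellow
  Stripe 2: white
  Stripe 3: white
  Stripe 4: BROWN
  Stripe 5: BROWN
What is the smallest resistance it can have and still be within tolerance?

4940.1 Ω

Yellow → 4 (first significant figure)
White → 9 (second significant figure)
White → 9 (third significant figure)
Brown → ×10 multiplier
Brown → ±1% tolerance
499 × 10 = 4990 Ω
Smallest = 4990 × (1 − 1/100) = 4940.1 Ω.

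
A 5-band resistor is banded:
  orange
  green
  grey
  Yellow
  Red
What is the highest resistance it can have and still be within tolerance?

Orange → 3 (first significant figure)
Green → 5 (second significant figure)
Grey → 8 (third significant figure)
Yellow → ×10^4 multiplier
Red → ±2% tolerance
358 × 10000 = 3580000 Ω
Highest = 3580000 × (1 + 2/100) = 3651600 Ω.

3651600 Ω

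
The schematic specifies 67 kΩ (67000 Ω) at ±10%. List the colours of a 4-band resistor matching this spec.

blue, violet, orange, silver

67000 Ω = 67 × 10^3.
6 → blue
7 → violet
Multiplier 10^3 → orange.
±10% tolerance → silver.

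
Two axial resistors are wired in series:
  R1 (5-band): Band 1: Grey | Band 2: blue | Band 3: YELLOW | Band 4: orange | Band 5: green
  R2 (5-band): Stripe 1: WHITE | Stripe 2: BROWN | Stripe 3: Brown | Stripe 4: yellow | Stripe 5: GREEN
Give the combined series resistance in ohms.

R1: grey, blue, yellow → 864; orange ×10^3 → 864000 Ω.
R2: white, brown, brown → 911; yellow ×10^4 → 9110000 Ω.
Series: 864000 + 9110000 = 9974000 Ω.

9974000 Ω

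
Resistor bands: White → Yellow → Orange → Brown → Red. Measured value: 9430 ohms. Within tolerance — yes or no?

White → 9 (first significant figure)
Yellow → 4 (second significant figure)
Orange → 3 (third significant figure)
Brown → ×10 multiplier
Red → ±2% tolerance
943 × 10 = 9430 Ω
Allowed range: 9241.4 Ω to 9618.6 Ω.
9430 ohms lies inside that range.

yes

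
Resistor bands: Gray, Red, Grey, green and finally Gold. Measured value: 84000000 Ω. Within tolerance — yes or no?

yes

Grey → 8 (first significant figure)
Red → 2 (second significant figure)
Grey → 8 (third significant figure)
Green → ×10^5 multiplier
Gold → ±5% tolerance
828 × 100000 = 82800000 Ω
Allowed range: 78660000 Ω to 86940000 Ω.
84000000 Ω lies inside that range.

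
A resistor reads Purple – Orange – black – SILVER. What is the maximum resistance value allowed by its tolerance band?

80.3 Ω

Violet → 7 (first significant figure)
Orange → 3 (second significant figure)
Black → ×1 multiplier
Silver → ±10% tolerance
73 × 1 = 73 Ω
Maximum = 73 × (1 + 10/100) = 80.3 Ω.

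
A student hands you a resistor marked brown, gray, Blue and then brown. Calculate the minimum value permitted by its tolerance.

17820000 Ω

Brown → 1 (first significant figure)
Grey → 8 (second significant figure)
Blue → ×10^6 multiplier
Brown → ±1% tolerance
18 × 1000000 = 18000000 Ω
Minimum = 18000000 × (1 − 1/100) = 17820000 Ω.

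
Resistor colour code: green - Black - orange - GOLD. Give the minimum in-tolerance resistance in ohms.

47500 Ω

Green → 5 (first significant figure)
Black → 0 (second significant figure)
Orange → ×10^3 multiplier
Gold → ±5% tolerance
50 × 1000 = 50000 Ω
Minimum = 50000 × (1 − 5/100) = 47500 Ω.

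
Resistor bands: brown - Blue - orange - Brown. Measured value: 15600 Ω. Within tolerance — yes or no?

no

Brown → 1 (first significant figure)
Blue → 6 (second significant figure)
Orange → ×10^3 multiplier
Brown → ±1% tolerance
16 × 1000 = 16000 Ω
Allowed range: 15840 Ω to 16160 Ω.
15600 Ω lies outside that range.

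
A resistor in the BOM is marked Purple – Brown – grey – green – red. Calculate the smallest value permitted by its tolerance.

Violet → 7 (first significant figure)
Brown → 1 (second significant figure)
Grey → 8 (third significant figure)
Green → ×10^5 multiplier
Red → ±2% tolerance
718 × 100000 = 71800000 Ω
Smallest = 71800000 × (1 − 2/100) = 70364000 Ω.

70364000 Ω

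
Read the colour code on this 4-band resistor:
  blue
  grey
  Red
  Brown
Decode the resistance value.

Blue → 6 (first significant figure)
Grey → 8 (second significant figure)
Red → ×10^2 multiplier
68 × 100 = 6800 Ω

6800 Ω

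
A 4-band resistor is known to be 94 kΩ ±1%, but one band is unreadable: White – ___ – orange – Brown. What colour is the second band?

94000 Ω = 94 × 10^3.
The second band gives digit 4 of the significand, and 4 is yellow.

yellow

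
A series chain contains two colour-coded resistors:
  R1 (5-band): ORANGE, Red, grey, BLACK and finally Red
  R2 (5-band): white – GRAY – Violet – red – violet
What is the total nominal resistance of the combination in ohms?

99028 Ω

R1: orange, red, grey → 328; black ×1 → 328 Ω.
R2: white, grey, violet → 987; red ×10^2 → 98700 Ω.
Series: 328 + 98700 = 99028 Ω.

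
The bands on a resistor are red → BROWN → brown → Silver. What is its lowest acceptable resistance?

Red → 2 (first significant figure)
Brown → 1 (second significant figure)
Brown → ×10 multiplier
Silver → ±10% tolerance
21 × 10 = 210 Ω
Lowest = 210 × (1 − 10/100) = 189 Ω.

189 Ω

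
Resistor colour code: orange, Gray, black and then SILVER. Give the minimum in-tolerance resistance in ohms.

34.2 Ω

Orange → 3 (first significant figure)
Grey → 8 (second significant figure)
Black → ×1 multiplier
Silver → ±10% tolerance
38 × 1 = 38 Ω
Minimum = 38 × (1 − 10/100) = 34.2 Ω.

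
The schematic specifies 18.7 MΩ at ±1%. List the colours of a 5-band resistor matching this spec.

brown, grey, violet, green, brown

18700000 Ω = 187 × 10^5.
1 → brown
8 → grey
7 → violet
Multiplier 10^5 → green.
±1% tolerance → brown.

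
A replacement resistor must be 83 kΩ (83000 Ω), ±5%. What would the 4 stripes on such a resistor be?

grey, orange, orange, gold

83000 Ω = 83 × 10^3.
8 → grey
3 → orange
Multiplier 10^3 → orange.
±5% tolerance → gold.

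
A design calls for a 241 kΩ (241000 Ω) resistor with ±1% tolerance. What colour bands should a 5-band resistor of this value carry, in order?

red, yellow, brown, orange, brown

241000 Ω = 241 × 10^3.
2 → red
4 → yellow
1 → brown
Multiplier 10^3 → orange.
±1% tolerance → brown.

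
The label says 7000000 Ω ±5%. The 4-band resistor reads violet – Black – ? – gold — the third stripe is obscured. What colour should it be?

7000000 Ω = 70 × 10^5.
The third band is the multiplier, 10^5, which is green.

green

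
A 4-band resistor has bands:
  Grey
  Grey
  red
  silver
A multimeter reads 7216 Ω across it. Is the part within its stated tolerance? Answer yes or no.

Grey → 8 (first significant figure)
Grey → 8 (second significant figure)
Red → ×10^2 multiplier
Silver → ±10% tolerance
88 × 100 = 8800 Ω
Allowed range: 7920 Ω to 9680 Ω.
7216 Ω lies outside that range.

no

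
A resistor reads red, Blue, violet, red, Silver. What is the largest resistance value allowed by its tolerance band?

Red → 2 (first significant figure)
Blue → 6 (second significant figure)
Violet → 7 (third significant figure)
Red → ×10^2 multiplier
Silver → ±10% tolerance
267 × 100 = 26700 Ω
Largest = 26700 × (1 + 10/100) = 29370 Ω.

29370 Ω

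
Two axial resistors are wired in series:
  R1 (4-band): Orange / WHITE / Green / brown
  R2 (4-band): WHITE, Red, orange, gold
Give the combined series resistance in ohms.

R1: orange, white → 39; green ×10^5 → 3900000 Ω.
R2: white, red → 92; orange ×10^3 → 92000 Ω.
Series: 3900000 + 92000 = 3992000 Ω.

3992000 Ω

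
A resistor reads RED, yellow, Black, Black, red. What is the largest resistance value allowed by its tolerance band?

Red → 2 (first significant figure)
Yellow → 4 (second significant figure)
Black → 0 (third significant figure)
Black → ×1 multiplier
Red → ±2% tolerance
240 × 1 = 240 Ω
Largest = 240 × (1 + 2/100) = 244.8 Ω.

244.8 Ω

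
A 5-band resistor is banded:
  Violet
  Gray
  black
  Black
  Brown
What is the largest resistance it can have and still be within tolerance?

787.8 Ω

Violet → 7 (first significant figure)
Grey → 8 (second significant figure)
Black → 0 (third significant figure)
Black → ×1 multiplier
Brown → ±1% tolerance
780 × 1 = 780 Ω
Largest = 780 × (1 + 1/100) = 787.8 Ω.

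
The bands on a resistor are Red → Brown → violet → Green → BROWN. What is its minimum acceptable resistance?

21483000 Ω

Red → 2 (first significant figure)
Brown → 1 (second significant figure)
Violet → 7 (third significant figure)
Green → ×10^5 multiplier
Brown → ±1% tolerance
217 × 100000 = 21700000 Ω
Minimum = 21700000 × (1 − 1/100) = 21483000 Ω.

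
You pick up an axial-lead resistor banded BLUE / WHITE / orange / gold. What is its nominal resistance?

Blue → 6 (first significant figure)
White → 9 (second significant figure)
Orange → ×10^3 multiplier
69 × 1000 = 69000 Ω

69000 Ω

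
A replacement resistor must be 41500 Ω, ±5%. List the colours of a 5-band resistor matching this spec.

41500 Ω = 415 × 10^2.
4 → yellow
1 → brown
5 → green
Multiplier 10^2 → red.
±5% tolerance → gold.

yellow, brown, green, red, gold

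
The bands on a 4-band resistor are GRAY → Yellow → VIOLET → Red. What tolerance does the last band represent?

±2%

The last band, red, is the tolerance band.
Red corresponds to ±2%.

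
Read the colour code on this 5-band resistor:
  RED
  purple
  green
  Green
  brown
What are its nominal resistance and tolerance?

27500000 Ω ±1%

Red → 2 (first significant figure)
Violet → 7 (second significant figure)
Green → 5 (third significant figure)
Green → ×10^5 multiplier
Brown → ±1% tolerance
275 × 100000 = 27500000 Ω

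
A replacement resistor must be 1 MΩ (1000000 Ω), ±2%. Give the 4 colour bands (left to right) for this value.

1000000 Ω = 10 × 10^5.
1 → brown
0 → black
Multiplier 10^5 → green.
±2% tolerance → red.

brown, black, green, red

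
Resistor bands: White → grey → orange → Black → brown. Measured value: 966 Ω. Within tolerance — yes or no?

White → 9 (first significant figure)
Grey → 8 (second significant figure)
Orange → 3 (third significant figure)
Black → ×1 multiplier
Brown → ±1% tolerance
983 × 1 = 983 Ω
Allowed range: 973.17 Ω to 992.83 Ω.
966 Ω lies outside that range.

no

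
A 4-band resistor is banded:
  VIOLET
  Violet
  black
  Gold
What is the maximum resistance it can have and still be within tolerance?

80.85 Ω

Violet → 7 (first significant figure)
Violet → 7 (second significant figure)
Black → ×1 multiplier
Gold → ±5% tolerance
77 × 1 = 77 Ω
Maximum = 77 × (1 + 5/100) = 80.85 Ω.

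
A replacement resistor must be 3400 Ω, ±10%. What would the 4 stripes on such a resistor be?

orange, yellow, red, silver

3400 Ω = 34 × 10^2.
3 → orange
4 → yellow
Multiplier 10^2 → red.
±10% tolerance → silver.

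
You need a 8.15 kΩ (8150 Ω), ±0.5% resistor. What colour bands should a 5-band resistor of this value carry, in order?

8150 Ω = 815 × 10^1.
8 → grey
1 → brown
5 → green
Multiplier 10^1 → brown.
±0.5% tolerance → green.

grey, brown, green, brown, green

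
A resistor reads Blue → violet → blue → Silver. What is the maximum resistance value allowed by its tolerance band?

Blue → 6 (first significant figure)
Violet → 7 (second significant figure)
Blue → ×10^6 multiplier
Silver → ±10% tolerance
67 × 1000000 = 67000000 Ω
Maximum = 67000000 × (1 + 10/100) = 73700000 Ω.

73700000 Ω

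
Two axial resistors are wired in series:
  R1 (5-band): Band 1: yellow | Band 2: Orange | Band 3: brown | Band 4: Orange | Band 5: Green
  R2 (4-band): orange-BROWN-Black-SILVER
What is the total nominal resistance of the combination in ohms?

431031 Ω

R1: yellow, orange, brown → 431; orange ×10^3 → 431000 Ω.
R2: orange, brown → 31; black ×1 → 31 Ω.
Series: 431000 + 31 = 431031 Ω.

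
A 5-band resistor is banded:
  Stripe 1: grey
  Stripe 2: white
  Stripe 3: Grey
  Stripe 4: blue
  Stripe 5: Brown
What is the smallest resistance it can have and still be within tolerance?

889020000 Ω

Grey → 8 (first significant figure)
White → 9 (second significant figure)
Grey → 8 (third significant figure)
Blue → ×10^6 multiplier
Brown → ±1% tolerance
898 × 1000000 = 898000000 Ω
Smallest = 898000000 × (1 − 1/100) = 889020000 Ω.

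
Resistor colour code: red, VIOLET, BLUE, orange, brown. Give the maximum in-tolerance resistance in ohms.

278760 Ω

Red → 2 (first significant figure)
Violet → 7 (second significant figure)
Blue → 6 (third significant figure)
Orange → ×10^3 multiplier
Brown → ±1% tolerance
276 × 1000 = 276000 Ω
Maximum = 276000 × (1 + 1/100) = 278760 Ω.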